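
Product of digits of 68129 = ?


6 × 8 × 1 × 2 × 9 = 864


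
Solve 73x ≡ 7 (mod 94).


GCD(73, 94) = 1, unique solution
a^(-1) mod 94 = 85
x = 85 * 7 mod 94 = 31

x ≡ 31 (mod 94)


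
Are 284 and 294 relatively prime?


Euclidean algorithm:
294 = 1 * 284 + 10
284 = 28 * 10 + 4
10 = 2 * 4 + 2
4 = 2 * 2 + 0
GCD(284, 294) = 2

No, not coprime (GCD = 2)


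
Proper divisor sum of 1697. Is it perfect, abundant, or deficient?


Proper divisors: 1
Sum = 1 = 1
1 < 1697 → deficient

s(1697) = 1 (deficient)


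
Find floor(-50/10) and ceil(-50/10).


-50/10 = -5.0000
floor = -5
ceil = -5

floor = -5, ceil = -5


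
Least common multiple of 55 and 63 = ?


GCD(55, 63) = 1
LCM = 55*63/1 = 3465/1 = 3465

LCM = 3465


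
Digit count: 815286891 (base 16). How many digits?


815286891 in base 16 = 30984A6B
Number of digits = 8

8 digits (base 16)


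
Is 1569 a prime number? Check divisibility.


1569 / 3 = 523 (exact division)
1569 is NOT prime.

No, 1569 is not prime


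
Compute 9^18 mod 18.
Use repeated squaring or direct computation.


9^1 mod 18 = 9
9^2 mod 18 = 9
9^3 mod 18 = 9
9^4 mod 18 = 9
9^5 mod 18 = 9
9^6 mod 18 = 9
9^7 mod 18 = 9
9^8 mod 18 = 9
9^9 mod 18 = 9
9^10 mod 18 = 9
9^11 mod 18 = 9
9^12 mod 18 = 9
9^13 mod 18 = 9
9^14 mod 18 = 9
9^15 mod 18 = 9
9^16 mod 18 = 9
9^17 mod 18 = 9
9^18 mod 18 = 9


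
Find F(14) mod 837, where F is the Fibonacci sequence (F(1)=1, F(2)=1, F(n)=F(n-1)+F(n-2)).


F(k) mod 837 for k=1..14:
1, 1, 2, 3, 5, 8, 13, 21, 34, 55, 89, 144, 233, 377
F(14) mod 837 = 377


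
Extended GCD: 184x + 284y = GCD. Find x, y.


Tabular extended Euclidean (each row: r = 184*s + 284*t):
r=184, s=1, t=0
r=284, s=0, t=1
q=0: r=184, s=1, t=0   [184*(1) + 284*(0) = 184]
q=1: r=100, s=-1, t=1   [184*(-1) + 284*(1) = 100]
q=1: r=84, s=2, t=-1   [184*(2) + 284*(-1) = 84]
q=1: r=16, s=-3, t=2   [184*(-3) + 284*(2) = 16]
q=5: r=4, s=17, t=-11   [184*(17) + 284*(-11) = 4]
q=4: r=0, s=-71, t=46   [184*(-71) + 284*(46) = 0]
GCD = 4; from the row with r=4: x=17, y=-11
Check: 184*(17) + 284*(-11) = 3128 - 3124 = 4

GCD = 4, x = 17, y = -11


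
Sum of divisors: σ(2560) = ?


Divisors of 2560: 1, 2, 4, 5, 8, 10, 16, 20, 32, 40, 64, 80, 128, 160, 256, 320, 512, 640, 1280, 2560
Sum = 1 + 2 + 4 + 5 + 8 + 10 + 16 + 20 + 32 + 40 + 64 + 80 + 128 + 160 + 256 + 320 + 512 + 640 + 1280 + 2560 = 6138

σ(2560) = 6138


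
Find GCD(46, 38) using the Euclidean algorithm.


46 = 1 * 38 + 8
38 = 4 * 8 + 6
8 = 1 * 6 + 2
6 = 3 * 2 + 0
GCD = 2


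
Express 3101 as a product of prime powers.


3101 / 7 = 443
443 / 443 = 1
3101 = 7 × 443


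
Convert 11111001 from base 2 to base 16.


11111001 (base 2) = 249 (decimal)
249 (decimal) = F9 (base 16)


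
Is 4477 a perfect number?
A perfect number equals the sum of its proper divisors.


Proper divisors of 4477: 1, 11, 37, 121, 407
Sum = 1 + 11 + 37 + 121 + 407 = 577

No, 4477 is not perfect (577 ≠ 4477)


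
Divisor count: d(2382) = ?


2382 = 2^1 × 3^1 × 397^1
d(2382) = (1+1) × (1+1) × (1+1) = 8

8 divisors


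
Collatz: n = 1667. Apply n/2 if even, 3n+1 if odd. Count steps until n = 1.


1667 → 5002 → 2501 → 7504 → 3752 → 1876 → 938 → 469 → 1408 → 704 → 352 → 176 → 88 → 44 → 22 → 11 → 34 → 17 → 52 → 26 → 13 → 40 → 20 → 10 → 5 → 16 → 8 → 4 → 2 → 1
Total steps = 29

29 steps


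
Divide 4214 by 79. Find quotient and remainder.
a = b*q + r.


4214 = 79 * 53 + 27
Check: 4187 + 27 = 4214

q = 53, r = 27


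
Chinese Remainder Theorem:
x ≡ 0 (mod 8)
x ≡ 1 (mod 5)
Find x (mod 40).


M = 8*5 = 40
M1 = M/8 = 5, M2 = M/5 = 8
M1^(-1) mod 8 = 5, M2^(-1) mod 5 = 2
x = 0*5*5 + 1*8*2 = 16
16 mod 40 = 16
Check: 16 mod 8 = 0 ✓, 16 mod 5 = 1 ✓

x ≡ 16 (mod 40)


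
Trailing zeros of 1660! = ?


floor(1660/5) = 332
floor(1660/25) = 66
floor(1660/125) = 13
floor(1660/625) = 2
Total = 413

413 trailing zeros


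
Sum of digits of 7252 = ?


7 + 2 + 5 + 2 = 16


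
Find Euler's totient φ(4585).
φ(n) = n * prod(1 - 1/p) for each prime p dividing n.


4585 = 5 × 7 × 131
Prime factors: 5, 7, 131
φ(4585) = 4585 × (1-1/5) × (1-1/7) × (1-1/131)
= 4585 × 4/5 × 6/7 × 130/131 = 3120

φ(4585) = 3120


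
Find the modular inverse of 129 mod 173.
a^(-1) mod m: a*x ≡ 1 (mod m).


Use the extended Euclidean algorithm on (173, 129); each row r = 173*s + 129*t:
r=173, s=1, t=0
r=129, s=0, t=1
q=1: r=44, s=1, t=-1   [173*(1) + 129*(-1) = 44]
q=2: r=41, s=-2, t=3   [173*(-2) + 129*(3) = 41]
q=1: r=3, s=3, t=-4   [173*(3) + 129*(-4) = 3]
q=13: r=2, s=-41, t=55   [173*(-41) + 129*(55) = 2]
q=1: r=1, s=44, t=-59   [173*(44) + 129*(-59) = 1]
q=2: r=0, s=-129, t=173   [173*(-129) + 129*(173) = 0]
GCD = 1 with t = -59, so 129*(-59) ≡ 1 (mod 173)
Inverse = -59 mod 173 = 114
Check: 129 * 114 = 14706 ≡ 1 (mod 173)

129^(-1) ≡ 114 (mod 173)


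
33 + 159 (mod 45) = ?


33 + 159 = 192
192 mod 45 = 12


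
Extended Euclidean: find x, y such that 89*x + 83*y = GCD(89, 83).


Tabular extended Euclidean (each row: r = 89*s + 83*t):
r=89, s=1, t=0
r=83, s=0, t=1
q=1: r=6, s=1, t=-1   [89*(1) + 83*(-1) = 6]
q=13: r=5, s=-13, t=14   [89*(-13) + 83*(14) = 5]
q=1: r=1, s=14, t=-15   [89*(14) + 83*(-15) = 1]
q=5: r=0, s=-83, t=89   [89*(-83) + 83*(89) = 0]
GCD = 1; from the row with r=1: x=14, y=-15
Check: 89*(14) + 83*(-15) = 1246 - 1245 = 1

GCD = 1, x = 14, y = -15


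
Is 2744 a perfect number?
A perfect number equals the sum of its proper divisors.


Proper divisors of 2744: 1, 2, 4, 7, 8, 14, 28, 49, 56, 98, 196, 343, 392, 686, 1372
Sum = 1 + 2 + 4 + 7 + 8 + 14 + 28 + 49 + 56 + 98 + 196 + 343 + 392 + 686 + 1372 = 3256

No, 2744 is not perfect (3256 ≠ 2744)


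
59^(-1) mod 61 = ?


Use the extended Euclidean algorithm on (61, 59); each row r = 61*s + 59*t:
r=61, s=1, t=0
r=59, s=0, t=1
q=1: r=2, s=1, t=-1   [61*(1) + 59*(-1) = 2]
q=29: r=1, s=-29, t=30   [61*(-29) + 59*(30) = 1]
q=2: r=0, s=59, t=-61   [61*(59) + 59*(-61) = 0]
GCD = 1 with t = 30, so 59*(30) ≡ 1 (mod 61)
Inverse = 30 mod 61 = 30
Check: 59 * 30 = 1770 ≡ 1 (mod 61)

59^(-1) ≡ 30 (mod 61)


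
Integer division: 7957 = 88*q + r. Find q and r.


7957 = 88 * 90 + 37
Check: 7920 + 37 = 7957

q = 90, r = 37


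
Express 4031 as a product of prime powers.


4031 / 29 = 139
139 / 139 = 1
4031 = 29 × 139


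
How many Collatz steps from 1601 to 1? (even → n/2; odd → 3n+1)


1601 → 4804 → 2402 → 1201 → 3604 → 1802 → 901 → 2704 → 1352 → 676 → 338 → 169 → 508 → 254 → 127 → 382 → 191 → 574 → 287 → 862 → 431 → 1294 → 647 → 1942 → 971 → 2914 → 1457 → 4372 → 2186 → 1093 → 3280 → 1640 → 820 → 410 → 205 → 616 → 308 → 154 → 77 → 232 → 116 → 58 → 29 → 88 → 44 → 22 → 11 → 34 → 17 → 52 → 26 → 13 → 40 → 20 → 10 → 5 → 16 → 8 → 4 → 2 → 1
Total steps = 60

60 steps


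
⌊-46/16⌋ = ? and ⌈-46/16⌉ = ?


-46/16 = -2.8750
floor = -3
ceil = -2

floor = -3, ceil = -2


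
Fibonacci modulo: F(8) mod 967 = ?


F(k) mod 967 for k=1..8:
1, 1, 2, 3, 5, 8, 13, 21
F(8) mod 967 = 21


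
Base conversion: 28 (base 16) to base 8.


28 (base 16) = 40 (decimal)
40 (decimal) = 50 (base 8)


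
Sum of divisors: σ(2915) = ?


Divisors of 2915: 1, 5, 11, 53, 55, 265, 583, 2915
Sum = 1 + 5 + 11 + 53 + 55 + 265 + 583 + 2915 = 3888

σ(2915) = 3888


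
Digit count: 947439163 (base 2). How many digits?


947439163 in base 2 = 111000011110001100011000111011
Number of digits = 30

30 digits (base 2)


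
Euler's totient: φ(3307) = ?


3307 = 3307
Prime factors: 3307
φ(3307) = 3307 × (1-1/3307)
= 3307 × 3306/3307 = 3306

φ(3307) = 3306


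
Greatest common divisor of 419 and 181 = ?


419 = 2 * 181 + 57
181 = 3 * 57 + 10
57 = 5 * 10 + 7
10 = 1 * 7 + 3
7 = 2 * 3 + 1
3 = 3 * 1 + 0
GCD = 1


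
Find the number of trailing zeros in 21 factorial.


floor(21/5) = 4
Total = 4

4 trailing zeros


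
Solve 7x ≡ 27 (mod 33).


GCD(7, 33) = 1, unique solution
a^(-1) mod 33 = 19
x = 19 * 27 mod 33 = 18

x ≡ 18 (mod 33)


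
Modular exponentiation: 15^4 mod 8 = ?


15^1 mod 8 = 7
15^2 mod 8 = 1
15^3 mod 8 = 7
15^4 mod 8 = 1


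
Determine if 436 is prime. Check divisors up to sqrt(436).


436 / 2 = 218 (exact division)
436 is NOT prime.

No, 436 is not prime


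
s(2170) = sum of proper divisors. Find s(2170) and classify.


Proper divisors: 1, 2, 5, 7, 10, 14, 31, 35, 62, 70, 155, 217, 310, 434, 1085
Sum = 1 + 2 + 5 + 7 + 10 + 14 + 31 + 35 + 62 + 70 + 155 + 217 + 310 + 434 + 1085 = 2438
2438 > 2170 → abundant

s(2170) = 2438 (abundant)


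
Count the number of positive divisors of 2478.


2478 = 2^1 × 3^1 × 7^1 × 59^1
d(2478) = (1+1) × (1+1) × (1+1) × (1+1) = 16

16 divisors


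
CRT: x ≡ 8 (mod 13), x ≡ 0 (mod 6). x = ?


M = 13*6 = 78
M1 = M/13 = 6, M2 = M/6 = 13
M1^(-1) mod 13 = 11, M2^(-1) mod 6 = 1
x = 8*6*11 + 0*13*1 = 528
528 mod 78 = 60
Check: 60 mod 13 = 8 ✓, 60 mod 6 = 0 ✓

x ≡ 60 (mod 78)


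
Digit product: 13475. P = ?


1 × 3 × 4 × 7 × 5 = 420


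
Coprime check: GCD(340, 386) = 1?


Euclidean algorithm:
386 = 1 * 340 + 46
340 = 7 * 46 + 18
46 = 2 * 18 + 10
18 = 1 * 10 + 8
10 = 1 * 8 + 2
8 = 4 * 2 + 0
GCD(340, 386) = 2

No, not coprime (GCD = 2)


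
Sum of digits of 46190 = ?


4 + 6 + 1 + 9 + 0 = 20


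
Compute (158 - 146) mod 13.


158 - 146 = 12
12 mod 13 = 12


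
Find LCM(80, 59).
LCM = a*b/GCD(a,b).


GCD(80, 59) = 1
LCM = 80*59/1 = 4720/1 = 4720

LCM = 4720


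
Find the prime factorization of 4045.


4045 / 5 = 809
809 / 809 = 1
4045 = 5 × 809


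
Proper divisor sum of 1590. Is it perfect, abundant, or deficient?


Proper divisors: 1, 2, 3, 5, 6, 10, 15, 30, 53, 106, 159, 265, 318, 530, 795
Sum = 1 + 2 + 3 + 5 + 6 + 10 + 15 + 30 + 53 + 106 + 159 + 265 + 318 + 530 + 795 = 2298
2298 > 1590 → abundant

s(1590) = 2298 (abundant)


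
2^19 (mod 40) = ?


2^1 mod 40 = 2
2^2 mod 40 = 4
2^3 mod 40 = 8
2^4 mod 40 = 16
2^5 mod 40 = 32
2^6 mod 40 = 24
2^7 mod 40 = 8
2^8 mod 40 = 16
2^9 mod 40 = 32
2^10 mod 40 = 24
2^11 mod 40 = 8
2^12 mod 40 = 16
2^13 mod 40 = 32
2^14 mod 40 = 24
2^15 mod 40 = 8
2^16 mod 40 = 16
2^17 mod 40 = 32
2^18 mod 40 = 24
2^19 mod 40 = 8


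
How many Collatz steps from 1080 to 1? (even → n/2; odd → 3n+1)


1080 → 540 → 270 → 135 → 406 → 203 → 610 → 305 → 916 → 458 → 229 → 688 → 344 → 172 → 86 → 43 → 130 → 65 → 196 → 98 → 49 → 148 → 74 → 37 → 112 → 56 → 28 → 14 → 7 → 22 → 11 → 34 → 17 → 52 → 26 → 13 → 40 → 20 → 10 → 5 → 16 → 8 → 4 → 2 → 1
Total steps = 44

44 steps


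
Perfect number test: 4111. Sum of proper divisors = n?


Proper divisors of 4111: 1
Sum = 1 = 1

No, 4111 is not perfect (1 ≠ 4111)


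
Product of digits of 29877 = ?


2 × 9 × 8 × 7 × 7 = 7056


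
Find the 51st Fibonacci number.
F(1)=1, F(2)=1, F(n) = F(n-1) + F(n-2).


Sequence: 1, 1, 2, 3, 5, 8, 13, 21, 34, 55, 89, 144, 233, 377, 610, 987, 1597, 2584, 4181, 6765, 10946, 17711, 28657, 46368, 75025, 121393, 196418, 317811, 514229, 832040, 1346269, 2178309, 3524578, 5702887, 9227465, 14930352, 24157817, 39088169, 63245986, 102334155, 165580141, 267914296, 433494437, 701408733, 1134903170, 1836311903, 2971215073, 4807526976, 7778742049, 12586269025, 20365011074
F(51) = 20365011074


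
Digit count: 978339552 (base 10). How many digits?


978339552 has 9 digits in base 10
floor(log10(978339552)) + 1 = floor(8.9905) + 1 = 9

9 digits (base 10)


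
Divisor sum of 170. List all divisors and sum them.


Divisors of 170: 1, 2, 5, 10, 17, 34, 85, 170
Sum = 1 + 2 + 5 + 10 + 17 + 34 + 85 + 170 = 324

σ(170) = 324


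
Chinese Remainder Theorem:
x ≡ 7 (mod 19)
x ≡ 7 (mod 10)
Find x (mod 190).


M = 19*10 = 190
M1 = M/19 = 10, M2 = M/10 = 19
M1^(-1) mod 19 = 2, M2^(-1) mod 10 = 9
x = 7*10*2 + 7*19*9 = 1337
1337 mod 190 = 7
Check: 7 mod 19 = 7 ✓, 7 mod 10 = 7 ✓

x ≡ 7 (mod 190)


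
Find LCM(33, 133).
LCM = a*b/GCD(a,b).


GCD(33, 133) = 1
LCM = 33*133/1 = 4389/1 = 4389

LCM = 4389


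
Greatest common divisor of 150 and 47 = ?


150 = 3 * 47 + 9
47 = 5 * 9 + 2
9 = 4 * 2 + 1
2 = 2 * 1 + 0
GCD = 1


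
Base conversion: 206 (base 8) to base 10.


206 (base 8) = 134 (decimal)
134 (decimal) = 134 (base 10)


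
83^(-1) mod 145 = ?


Use the extended Euclidean algorithm on (145, 83); each row r = 145*s + 83*t:
r=145, s=1, t=0
r=83, s=0, t=1
q=1: r=62, s=1, t=-1   [145*(1) + 83*(-1) = 62]
q=1: r=21, s=-1, t=2   [145*(-1) + 83*(2) = 21]
q=2: r=20, s=3, t=-5   [145*(3) + 83*(-5) = 20]
q=1: r=1, s=-4, t=7   [145*(-4) + 83*(7) = 1]
q=20: r=0, s=83, t=-145   [145*(83) + 83*(-145) = 0]
GCD = 1 with t = 7, so 83*(7) ≡ 1 (mod 145)
Inverse = 7 mod 145 = 7
Check: 83 * 7 = 581 ≡ 1 (mod 145)

83^(-1) ≡ 7 (mod 145)


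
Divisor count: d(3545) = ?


3545 = 5^1 × 709^1
d(3545) = (1+1) × (1+1) = 4

4 divisors


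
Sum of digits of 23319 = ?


2 + 3 + 3 + 1 + 9 = 18


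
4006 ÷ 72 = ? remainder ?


4006 = 72 * 55 + 46
Check: 3960 + 46 = 4006

q = 55, r = 46


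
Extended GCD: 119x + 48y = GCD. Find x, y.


Tabular extended Euclidean (each row: r = 119*s + 48*t):
r=119, s=1, t=0
r=48, s=0, t=1
q=2: r=23, s=1, t=-2   [119*(1) + 48*(-2) = 23]
q=2: r=2, s=-2, t=5   [119*(-2) + 48*(5) = 2]
q=11: r=1, s=23, t=-57   [119*(23) + 48*(-57) = 1]
q=2: r=0, s=-48, t=119   [119*(-48) + 48*(119) = 0]
GCD = 1; from the row with r=1: x=23, y=-57
Check: 119*(23) + 48*(-57) = 2737 - 2736 = 1

GCD = 1, x = 23, y = -57


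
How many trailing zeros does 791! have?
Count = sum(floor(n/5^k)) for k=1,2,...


floor(791/5) = 158
floor(791/25) = 31
floor(791/125) = 6
floor(791/625) = 1
Total = 196

196 trailing zeros


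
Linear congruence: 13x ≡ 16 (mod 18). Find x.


GCD(13, 18) = 1, unique solution
a^(-1) mod 18 = 7
x = 7 * 16 mod 18 = 4

x ≡ 4 (mod 18)


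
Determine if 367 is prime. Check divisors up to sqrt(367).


Check divisors up to sqrt(367) = 19.1572
No divisors found.
367 is prime.

Yes, 367 is prime


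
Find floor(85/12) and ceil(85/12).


85/12 = 7.0833
floor = 7
ceil = 8

floor = 7, ceil = 8


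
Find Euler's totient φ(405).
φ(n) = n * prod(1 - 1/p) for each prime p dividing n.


405 = 3^4 × 5
Prime factors: 3, 5
φ(405) = 405 × (1-1/3) × (1-1/5)
= 405 × 2/3 × 4/5 = 216

φ(405) = 216


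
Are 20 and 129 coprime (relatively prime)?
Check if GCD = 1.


Euclidean algorithm:
129 = 6 * 20 + 9
20 = 2 * 9 + 2
9 = 4 * 2 + 1
2 = 2 * 1 + 0
GCD(20, 129) = 1

Yes, coprime (GCD = 1)


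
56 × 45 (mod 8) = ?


56 × 45 = 2520
2520 mod 8 = 0


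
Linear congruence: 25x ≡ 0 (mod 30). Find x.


GCD(25, 30) = 5 divides 0
Divide: 5x ≡ 0 (mod 6)
x ≡ 0 (mod 6)


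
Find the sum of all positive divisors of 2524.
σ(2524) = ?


Divisors of 2524: 1, 2, 4, 631, 1262, 2524
Sum = 1 + 2 + 4 + 631 + 1262 + 2524 = 4424

σ(2524) = 4424


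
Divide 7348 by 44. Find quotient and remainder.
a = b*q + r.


7348 = 44 * 167 + 0
Check: 7348 + 0 = 7348

q = 167, r = 0


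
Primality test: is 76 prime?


76 / 2 = 38 (exact division)
76 is NOT prime.

No, 76 is not prime


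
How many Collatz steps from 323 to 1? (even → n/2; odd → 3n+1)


323 → 970 → 485 → 1456 → 728 → 364 → 182 → 91 → 274 → 137 → 412 → 206 → 103 → 310 → 155 → 466 → 233 → 700 → 350 → 175 → 526 → 263 → 790 → 395 → 1186 → 593 → 1780 → 890 → 445 → 1336 → 668 → 334 → 167 → 502 → 251 → 754 → 377 → 1132 → 566 → 283 → 850 → 425 → 1276 → 638 → 319 → 958 → 479 → 1438 → 719 → 2158 → 1079 → 3238 → 1619 → 4858 → 2429 → 7288 → 3644 → 1822 → 911 → 2734 → 1367 → 4102 → 2051 → 6154 → 3077 → 9232 → 4616 → 2308 → 1154 → 577 → 1732 → 866 → 433 → 1300 → 650 → 325 → 976 → 488 → 244 → 122 → 61 → 184 → 92 → 46 → 23 → 70 → 35 → 106 → 53 → 160 → 80 → 40 → 20 → 10 → 5 → 16 → 8 → 4 → 2 → 1
Total steps = 99

99 steps


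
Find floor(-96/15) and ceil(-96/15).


-96/15 = -6.4000
floor = -7
ceil = -6

floor = -7, ceil = -6


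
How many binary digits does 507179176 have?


507179176 in base 2 = 11110001110101111000010101000
Number of digits = 29

29 digits (base 2)


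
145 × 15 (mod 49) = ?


145 × 15 = 2175
2175 mod 49 = 19


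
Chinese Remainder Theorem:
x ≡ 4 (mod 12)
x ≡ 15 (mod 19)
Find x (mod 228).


M = 12*19 = 228
M1 = M/12 = 19, M2 = M/19 = 12
M1^(-1) mod 12 = 7, M2^(-1) mod 19 = 8
x = 4*19*7 + 15*12*8 = 1972
1972 mod 228 = 148
Check: 148 mod 12 = 4 ✓, 148 mod 19 = 15 ✓

x ≡ 148 (mod 228)


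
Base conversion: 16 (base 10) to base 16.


16 (base 10) = 16 (decimal)
16 (decimal) = 10 (base 16)


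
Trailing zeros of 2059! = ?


floor(2059/5) = 411
floor(2059/25) = 82
floor(2059/125) = 16
floor(2059/625) = 3
Total = 512

512 trailing zeros


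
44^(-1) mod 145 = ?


Use the extended Euclidean algorithm on (145, 44); each row r = 145*s + 44*t:
r=145, s=1, t=0
r=44, s=0, t=1
q=3: r=13, s=1, t=-3   [145*(1) + 44*(-3) = 13]
q=3: r=5, s=-3, t=10   [145*(-3) + 44*(10) = 5]
q=2: r=3, s=7, t=-23   [145*(7) + 44*(-23) = 3]
q=1: r=2, s=-10, t=33   [145*(-10) + 44*(33) = 2]
q=1: r=1, s=17, t=-56   [145*(17) + 44*(-56) = 1]
q=2: r=0, s=-44, t=145   [145*(-44) + 44*(145) = 0]
GCD = 1 with t = -56, so 44*(-56) ≡ 1 (mod 145)
Inverse = -56 mod 145 = 89
Check: 44 * 89 = 3916 ≡ 1 (mod 145)

44^(-1) ≡ 89 (mod 145)


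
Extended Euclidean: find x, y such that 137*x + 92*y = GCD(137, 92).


Tabular extended Euclidean (each row: r = 137*s + 92*t):
r=137, s=1, t=0
r=92, s=0, t=1
q=1: r=45, s=1, t=-1   [137*(1) + 92*(-1) = 45]
q=2: r=2, s=-2, t=3   [137*(-2) + 92*(3) = 2]
q=22: r=1, s=45, t=-67   [137*(45) + 92*(-67) = 1]
q=2: r=0, s=-92, t=137   [137*(-92) + 92*(137) = 0]
GCD = 1; from the row with r=1: x=45, y=-67
Check: 137*(45) + 92*(-67) = 6165 - 6164 = 1

GCD = 1, x = 45, y = -67


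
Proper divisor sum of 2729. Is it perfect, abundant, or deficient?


Proper divisors: 1
Sum = 1 = 1
1 < 2729 → deficient

s(2729) = 1 (deficient)


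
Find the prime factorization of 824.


824 / 2 = 412
412 / 2 = 206
206 / 2 = 103
103 / 103 = 1
824 = 2^3 × 103


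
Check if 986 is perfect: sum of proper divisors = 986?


Proper divisors of 986: 1, 2, 17, 29, 34, 58, 493
Sum = 1 + 2 + 17 + 29 + 34 + 58 + 493 = 634

No, 986 is not perfect (634 ≠ 986)


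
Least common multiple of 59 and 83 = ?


GCD(59, 83) = 1
LCM = 59*83/1 = 4897/1 = 4897

LCM = 4897


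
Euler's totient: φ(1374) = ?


1374 = 2 × 3 × 229
Prime factors: 2, 3, 229
φ(1374) = 1374 × (1-1/2) × (1-1/3) × (1-1/229)
= 1374 × 1/2 × 2/3 × 228/229 = 456

φ(1374) = 456


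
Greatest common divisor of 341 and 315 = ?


341 = 1 * 315 + 26
315 = 12 * 26 + 3
26 = 8 * 3 + 2
3 = 1 * 2 + 1
2 = 2 * 1 + 0
GCD = 1


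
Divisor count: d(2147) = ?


2147 = 19^1 × 113^1
d(2147) = (1+1) × (1+1) = 4

4 divisors


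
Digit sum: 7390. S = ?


7 + 3 + 9 + 0 = 19


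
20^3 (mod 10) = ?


20^1 mod 10 = 0
20^2 mod 10 = 0
20^3 mod 10 = 0


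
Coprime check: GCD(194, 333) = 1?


Euclidean algorithm:
333 = 1 * 194 + 139
194 = 1 * 139 + 55
139 = 2 * 55 + 29
55 = 1 * 29 + 26
29 = 1 * 26 + 3
26 = 8 * 3 + 2
3 = 1 * 2 + 1
2 = 2 * 1 + 0
GCD(194, 333) = 1

Yes, coprime (GCD = 1)


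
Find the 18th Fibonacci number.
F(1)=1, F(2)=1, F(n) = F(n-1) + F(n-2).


Sequence: 1, 1, 2, 3, 5, 8, 13, 21, 34, 55, 89, 144, 233, 377, 610, 987, 1597, 2584
F(18) = 2584


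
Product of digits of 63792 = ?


6 × 3 × 7 × 9 × 2 = 2268


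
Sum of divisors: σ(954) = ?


Divisors of 954: 1, 2, 3, 6, 9, 18, 53, 106, 159, 318, 477, 954
Sum = 1 + 2 + 3 + 6 + 9 + 18 + 53 + 106 + 159 + 318 + 477 + 954 = 2106

σ(954) = 2106


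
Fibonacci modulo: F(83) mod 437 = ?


F(k) mod 437 for k=1..83:
1, 1, 2, 3, 5, 8, 13, 21, 34, 55, 89, 144, 233, 377, 173, 113, 286, 399, 248, 210, 21, 231, 252, 46, 298, 344, 205, 112, 317, 429, 309, 301, 173, 37, 210, 247, 20, 267, 287, 117, 404, 84, 51, 135, 186, 321, 70, 391, 24, 415, 2, 417, 419, 399, 381, 343, 287, 193, 43, 236, 279, 78, 357, 435, 355, 353, 271, 187, 21, 208, 229, 0, 229, 229, 21, 250, 271, 84, 355, 2, 357, 359, 279
F(83) mod 437 = 279


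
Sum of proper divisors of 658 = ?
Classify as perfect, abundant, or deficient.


Proper divisors: 1, 2, 7, 14, 47, 94, 329
Sum = 1 + 2 + 7 + 14 + 47 + 94 + 329 = 494
494 < 658 → deficient

s(658) = 494 (deficient)


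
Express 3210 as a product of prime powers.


3210 / 2 = 1605
1605 / 3 = 535
535 / 5 = 107
107 / 107 = 1
3210 = 2 × 3 × 5 × 107


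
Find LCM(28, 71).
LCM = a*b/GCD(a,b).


GCD(28, 71) = 1
LCM = 28*71/1 = 1988/1 = 1988

LCM = 1988


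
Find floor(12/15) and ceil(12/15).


12/15 = 0.8000
floor = 0
ceil = 1

floor = 0, ceil = 1


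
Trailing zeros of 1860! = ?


floor(1860/5) = 372
floor(1860/25) = 74
floor(1860/125) = 14
floor(1860/625) = 2
Total = 462

462 trailing zeros


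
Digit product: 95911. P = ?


9 × 5 × 9 × 1 × 1 = 405


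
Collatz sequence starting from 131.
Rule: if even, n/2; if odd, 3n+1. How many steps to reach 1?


131 → 394 → 197 → 592 → 296 → 148 → 74 → 37 → 112 → 56 → 28 → 14 → 7 → 22 → 11 → 34 → 17 → 52 → 26 → 13 → 40 → 20 → 10 → 5 → 16 → 8 → 4 → 2 → 1
Total steps = 28

28 steps


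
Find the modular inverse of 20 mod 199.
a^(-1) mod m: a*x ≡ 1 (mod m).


Use the extended Euclidean algorithm on (199, 20); each row r = 199*s + 20*t:
r=199, s=1, t=0
r=20, s=0, t=1
q=9: r=19, s=1, t=-9   [199*(1) + 20*(-9) = 19]
q=1: r=1, s=-1, t=10   [199*(-1) + 20*(10) = 1]
q=19: r=0, s=20, t=-199   [199*(20) + 20*(-199) = 0]
GCD = 1 with t = 10, so 20*(10) ≡ 1 (mod 199)
Inverse = 10 mod 199 = 10
Check: 20 * 10 = 200 ≡ 1 (mod 199)

20^(-1) ≡ 10 (mod 199)


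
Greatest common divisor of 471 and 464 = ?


471 = 1 * 464 + 7
464 = 66 * 7 + 2
7 = 3 * 2 + 1
2 = 2 * 1 + 0
GCD = 1


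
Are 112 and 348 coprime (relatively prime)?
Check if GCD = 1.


Euclidean algorithm:
348 = 3 * 112 + 12
112 = 9 * 12 + 4
12 = 3 * 4 + 0
GCD(112, 348) = 4

No, not coprime (GCD = 4)


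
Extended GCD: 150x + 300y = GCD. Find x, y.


Tabular extended Euclidean (each row: r = 150*s + 300*t):
r=150, s=1, t=0
r=300, s=0, t=1
q=0: r=150, s=1, t=0   [150*(1) + 300*(0) = 150]
q=2: r=0, s=-2, t=1   [150*(-2) + 300*(1) = 0]
GCD = 150; from the row with r=150: x=1, y=0
Check: 150*(1) + 300*(0) = 150 + 0 = 150

GCD = 150, x = 1, y = 0


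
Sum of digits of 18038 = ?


1 + 8 + 0 + 3 + 8 = 20


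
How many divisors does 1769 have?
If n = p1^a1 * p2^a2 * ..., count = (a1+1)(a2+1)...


1769 = 29^1 × 61^1
d(1769) = (1+1) × (1+1) = 4

4 divisors


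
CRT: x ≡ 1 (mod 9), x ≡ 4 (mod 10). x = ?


M = 9*10 = 90
M1 = M/9 = 10, M2 = M/10 = 9
M1^(-1) mod 9 = 1, M2^(-1) mod 10 = 9
x = 1*10*1 + 4*9*9 = 334
334 mod 90 = 64
Check: 64 mod 9 = 1 ✓, 64 mod 10 = 4 ✓

x ≡ 64 (mod 90)


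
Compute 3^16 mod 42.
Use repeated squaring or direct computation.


3^1 mod 42 = 3
3^2 mod 42 = 9
3^3 mod 42 = 27
3^4 mod 42 = 39
3^5 mod 42 = 33
3^6 mod 42 = 15
3^7 mod 42 = 3
3^8 mod 42 = 9
3^9 mod 42 = 27
3^10 mod 42 = 39
3^11 mod 42 = 33
3^12 mod 42 = 15
3^13 mod 42 = 3
3^14 mod 42 = 9
3^15 mod 42 = 27
3^16 mod 42 = 39


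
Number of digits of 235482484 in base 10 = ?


235482484 has 9 digits in base 10
floor(log10(235482484)) + 1 = floor(8.3720) + 1 = 9

9 digits (base 10)


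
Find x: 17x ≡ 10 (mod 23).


GCD(17, 23) = 1, unique solution
a^(-1) mod 23 = 19
x = 19 * 10 mod 23 = 6

x ≡ 6 (mod 23)


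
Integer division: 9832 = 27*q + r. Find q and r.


9832 = 27 * 364 + 4
Check: 9828 + 4 = 9832

q = 364, r = 4


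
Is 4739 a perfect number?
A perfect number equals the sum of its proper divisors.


Proper divisors of 4739: 1, 7, 677
Sum = 1 + 7 + 677 = 685

No, 4739 is not perfect (685 ≠ 4739)


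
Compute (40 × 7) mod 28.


40 × 7 = 280
280 mod 28 = 0


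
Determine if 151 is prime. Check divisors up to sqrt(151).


Check divisors up to sqrt(151) = 12.2882
No divisors found.
151 is prime.

Yes, 151 is prime


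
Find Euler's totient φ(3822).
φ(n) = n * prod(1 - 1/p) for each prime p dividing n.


3822 = 2 × 3 × 7^2 × 13
Prime factors: 2, 3, 7, 13
φ(3822) = 3822 × (1-1/2) × (1-1/3) × (1-1/7) × (1-1/13)
= 3822 × 1/2 × 2/3 × 6/7 × 12/13 = 1008

φ(3822) = 1008


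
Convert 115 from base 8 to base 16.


115 (base 8) = 77 (decimal)
77 (decimal) = 4D (base 16)


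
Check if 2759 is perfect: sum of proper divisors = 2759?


Proper divisors of 2759: 1, 31, 89
Sum = 1 + 31 + 89 = 121

No, 2759 is not perfect (121 ≠ 2759)


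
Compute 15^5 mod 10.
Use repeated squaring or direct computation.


15^1 mod 10 = 5
15^2 mod 10 = 5
15^3 mod 10 = 5
15^4 mod 10 = 5
15^5 mod 10 = 5


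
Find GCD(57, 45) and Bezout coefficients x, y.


Tabular extended Euclidean (each row: r = 57*s + 45*t):
r=57, s=1, t=0
r=45, s=0, t=1
q=1: r=12, s=1, t=-1   [57*(1) + 45*(-1) = 12]
q=3: r=9, s=-3, t=4   [57*(-3) + 45*(4) = 9]
q=1: r=3, s=4, t=-5   [57*(4) + 45*(-5) = 3]
q=3: r=0, s=-15, t=19   [57*(-15) + 45*(19) = 0]
GCD = 3; from the row with r=3: x=4, y=-5
Check: 57*(4) + 45*(-5) = 228 - 225 = 3

GCD = 3, x = 4, y = -5


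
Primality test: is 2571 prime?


2571 / 3 = 857 (exact division)
2571 is NOT prime.

No, 2571 is not prime


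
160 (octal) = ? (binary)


160 (base 8) = 112 (decimal)
112 (decimal) = 1110000 (base 2)


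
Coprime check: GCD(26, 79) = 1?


Euclidean algorithm:
79 = 3 * 26 + 1
26 = 26 * 1 + 0
GCD(26, 79) = 1

Yes, coprime (GCD = 1)


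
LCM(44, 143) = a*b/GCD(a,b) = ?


GCD(44, 143) = 11
LCM = 44*143/11 = 6292/11 = 572

LCM = 572


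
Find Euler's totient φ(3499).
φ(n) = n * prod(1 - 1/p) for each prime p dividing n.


3499 = 3499
Prime factors: 3499
φ(3499) = 3499 × (1-1/3499)
= 3499 × 3498/3499 = 3498

φ(3499) = 3498


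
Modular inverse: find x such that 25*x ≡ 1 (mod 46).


Use the extended Euclidean algorithm on (46, 25); each row r = 46*s + 25*t:
r=46, s=1, t=0
r=25, s=0, t=1
q=1: r=21, s=1, t=-1   [46*(1) + 25*(-1) = 21]
q=1: r=4, s=-1, t=2   [46*(-1) + 25*(2) = 4]
q=5: r=1, s=6, t=-11   [46*(6) + 25*(-11) = 1]
q=4: r=0, s=-25, t=46   [46*(-25) + 25*(46) = 0]
GCD = 1 with t = -11, so 25*(-11) ≡ 1 (mod 46)
Inverse = -11 mod 46 = 35
Check: 25 * 35 = 875 ≡ 1 (mod 46)

25^(-1) ≡ 35 (mod 46)


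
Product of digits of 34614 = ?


3 × 4 × 6 × 1 × 4 = 288


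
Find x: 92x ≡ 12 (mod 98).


GCD(92, 98) = 2 divides 12
Divide: 46x ≡ 6 (mod 49)
x ≡ 47 (mod 49)


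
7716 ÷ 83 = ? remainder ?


7716 = 83 * 92 + 80
Check: 7636 + 80 = 7716

q = 92, r = 80


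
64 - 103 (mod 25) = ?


64 - 103 = -39
-39 mod 25 = 11


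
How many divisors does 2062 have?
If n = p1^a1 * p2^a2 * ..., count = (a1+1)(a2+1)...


2062 = 2^1 × 1031^1
d(2062) = (1+1) × (1+1) = 4

4 divisors


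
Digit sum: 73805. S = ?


7 + 3 + 8 + 0 + 5 = 23


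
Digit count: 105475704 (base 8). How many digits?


105475704 in base 8 = 622267170
Number of digits = 9

9 digits (base 8)


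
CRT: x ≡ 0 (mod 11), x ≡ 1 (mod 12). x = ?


M = 11*12 = 132
M1 = M/11 = 12, M2 = M/12 = 11
M1^(-1) mod 11 = 1, M2^(-1) mod 12 = 11
x = 0*12*1 + 1*11*11 = 121
121 mod 132 = 121
Check: 121 mod 11 = 0 ✓, 121 mod 12 = 1 ✓

x ≡ 121 (mod 132)


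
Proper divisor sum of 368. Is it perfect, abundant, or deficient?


Proper divisors: 1, 2, 4, 8, 16, 23, 46, 92, 184
Sum = 1 + 2 + 4 + 8 + 16 + 23 + 46 + 92 + 184 = 376
376 > 368 → abundant

s(368) = 376 (abundant)


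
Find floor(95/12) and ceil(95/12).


95/12 = 7.9167
floor = 7
ceil = 8

floor = 7, ceil = 8


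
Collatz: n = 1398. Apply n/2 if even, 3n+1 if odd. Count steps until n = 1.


1398 → 699 → 2098 → 1049 → 3148 → 1574 → 787 → 2362 → 1181 → 3544 → 1772 → 886 → 443 → 1330 → 665 → 1996 → 998 → 499 → 1498 → 749 → 2248 → 1124 → 562 → 281 → 844 → 422 → 211 → 634 → 317 → 952 → 476 → 238 → 119 → 358 → 179 → 538 → 269 → 808 → 404 → 202 → 101 → 304 → 152 → 76 → 38 → 19 → 58 → 29 → 88 → 44 → 22 → 11 → 34 → 17 → 52 → 26 → 13 → 40 → 20 → 10 → 5 → 16 → 8 → 4 → 2 → 1
Total steps = 65

65 steps


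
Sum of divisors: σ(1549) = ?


Divisors of 1549: 1, 1549
Sum = 1 + 1549 = 1550

σ(1549) = 1550


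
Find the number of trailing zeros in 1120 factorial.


floor(1120/5) = 224
floor(1120/25) = 44
floor(1120/125) = 8
floor(1120/625) = 1
Total = 277

277 trailing zeros


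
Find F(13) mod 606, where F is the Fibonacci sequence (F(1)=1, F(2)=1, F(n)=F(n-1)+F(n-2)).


F(k) mod 606 for k=1..13:
1, 1, 2, 3, 5, 8, 13, 21, 34, 55, 89, 144, 233
F(13) mod 606 = 233


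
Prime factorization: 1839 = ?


1839 / 3 = 613
613 / 613 = 1
1839 = 3 × 613


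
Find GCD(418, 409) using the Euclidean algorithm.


418 = 1 * 409 + 9
409 = 45 * 9 + 4
9 = 2 * 4 + 1
4 = 4 * 1 + 0
GCD = 1


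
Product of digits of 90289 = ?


9 × 0 × 2 × 8 × 9 = 0


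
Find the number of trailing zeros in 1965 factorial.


floor(1965/5) = 393
floor(1965/25) = 78
floor(1965/125) = 15
floor(1965/625) = 3
Total = 489

489 trailing zeros


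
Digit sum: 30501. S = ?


3 + 0 + 5 + 0 + 1 = 9


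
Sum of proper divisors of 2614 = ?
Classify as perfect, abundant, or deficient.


Proper divisors: 1, 2, 1307
Sum = 1 + 2 + 1307 = 1310
1310 < 2614 → deficient

s(2614) = 1310 (deficient)


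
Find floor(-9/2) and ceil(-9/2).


-9/2 = -4.5000
floor = -5
ceil = -4

floor = -5, ceil = -4


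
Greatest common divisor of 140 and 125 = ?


140 = 1 * 125 + 15
125 = 8 * 15 + 5
15 = 3 * 5 + 0
GCD = 5


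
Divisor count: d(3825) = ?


3825 = 3^2 × 5^2 × 17^1
d(3825) = (2+1) × (2+1) × (1+1) = 18

18 divisors


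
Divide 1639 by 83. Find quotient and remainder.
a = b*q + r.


1639 = 83 * 19 + 62
Check: 1577 + 62 = 1639

q = 19, r = 62


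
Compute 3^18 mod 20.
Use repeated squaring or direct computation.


3^1 mod 20 = 3
3^2 mod 20 = 9
3^3 mod 20 = 7
3^4 mod 20 = 1
3^5 mod 20 = 3
3^6 mod 20 = 9
3^7 mod 20 = 7
3^8 mod 20 = 1
3^9 mod 20 = 3
3^10 mod 20 = 9
3^11 mod 20 = 7
3^12 mod 20 = 1
3^13 mod 20 = 3
3^14 mod 20 = 9
3^15 mod 20 = 7
3^16 mod 20 = 1
3^17 mod 20 = 3
3^18 mod 20 = 9


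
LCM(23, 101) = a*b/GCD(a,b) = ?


GCD(23, 101) = 1
LCM = 23*101/1 = 2323/1 = 2323

LCM = 2323


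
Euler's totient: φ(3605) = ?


3605 = 5 × 7 × 103
Prime factors: 5, 7, 103
φ(3605) = 3605 × (1-1/5) × (1-1/7) × (1-1/103)
= 3605 × 4/5 × 6/7 × 102/103 = 2448

φ(3605) = 2448


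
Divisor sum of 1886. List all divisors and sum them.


Divisors of 1886: 1, 2, 23, 41, 46, 82, 943, 1886
Sum = 1 + 2 + 23 + 41 + 46 + 82 + 943 + 1886 = 3024

σ(1886) = 3024


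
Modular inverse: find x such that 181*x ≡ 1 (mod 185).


Use the extended Euclidean algorithm on (185, 181); each row r = 185*s + 181*t:
r=185, s=1, t=0
r=181, s=0, t=1
q=1: r=4, s=1, t=-1   [185*(1) + 181*(-1) = 4]
q=45: r=1, s=-45, t=46   [185*(-45) + 181*(46) = 1]
q=4: r=0, s=181, t=-185   [185*(181) + 181*(-185) = 0]
GCD = 1 with t = 46, so 181*(46) ≡ 1 (mod 185)
Inverse = 46 mod 185 = 46
Check: 181 * 46 = 8326 ≡ 1 (mod 185)

181^(-1) ≡ 46 (mod 185)


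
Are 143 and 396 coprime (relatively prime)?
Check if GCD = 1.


Euclidean algorithm:
396 = 2 * 143 + 110
143 = 1 * 110 + 33
110 = 3 * 33 + 11
33 = 3 * 11 + 0
GCD(143, 396) = 11

No, not coprime (GCD = 11)


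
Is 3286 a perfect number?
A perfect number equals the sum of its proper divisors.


Proper divisors of 3286: 1, 2, 31, 53, 62, 106, 1643
Sum = 1 + 2 + 31 + 53 + 62 + 106 + 1643 = 1898

No, 3286 is not perfect (1898 ≠ 3286)


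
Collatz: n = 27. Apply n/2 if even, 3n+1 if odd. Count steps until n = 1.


27 → 82 → 41 → 124 → 62 → 31 → 94 → 47 → 142 → 71 → 214 → 107 → 322 → 161 → 484 → 242 → 121 → 364 → 182 → 91 → 274 → 137 → 412 → 206 → 103 → 310 → 155 → 466 → 233 → 700 → 350 → 175 → 526 → 263 → 790 → 395 → 1186 → 593 → 1780 → 890 → 445 → 1336 → 668 → 334 → 167 → 502 → 251 → 754 → 377 → 1132 → 566 → 283 → 850 → 425 → 1276 → 638 → 319 → 958 → 479 → 1438 → 719 → 2158 → 1079 → 3238 → 1619 → 4858 → 2429 → 7288 → 3644 → 1822 → 911 → 2734 → 1367 → 4102 → 2051 → 6154 → 3077 → 9232 → 4616 → 2308 → 1154 → 577 → 1732 → 866 → 433 → 1300 → 650 → 325 → 976 → 488 → 244 → 122 → 61 → 184 → 92 → 46 → 23 → 70 → 35 → 106 → 53 → 160 → 80 → 40 → 20 → 10 → 5 → 16 → 8 → 4 → 2 → 1
Total steps = 111

111 steps


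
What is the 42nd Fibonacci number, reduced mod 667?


F(k) mod 667 for k=1..42:
1, 1, 2, 3, 5, 8, 13, 21, 34, 55, 89, 144, 233, 377, 610, 320, 263, 583, 179, 95, 274, 369, 643, 345, 321, 666, 320, 319, 639, 291, 263, 554, 150, 37, 187, 224, 411, 635, 379, 347, 59, 406
F(42) mod 667 = 406


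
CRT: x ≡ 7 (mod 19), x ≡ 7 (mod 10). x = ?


M = 19*10 = 190
M1 = M/19 = 10, M2 = M/10 = 19
M1^(-1) mod 19 = 2, M2^(-1) mod 10 = 9
x = 7*10*2 + 7*19*9 = 1337
1337 mod 190 = 7
Check: 7 mod 19 = 7 ✓, 7 mod 10 = 7 ✓

x ≡ 7 (mod 190)


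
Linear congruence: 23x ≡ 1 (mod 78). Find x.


GCD(23, 78) = 1, unique solution
a^(-1) mod 78 = 17
x = 17 * 1 mod 78 = 17

x ≡ 17 (mod 78)


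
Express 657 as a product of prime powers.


657 / 3 = 219
219 / 3 = 73
73 / 73 = 1
657 = 3^2 × 73


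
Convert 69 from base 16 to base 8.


69 (base 16) = 105 (decimal)
105 (decimal) = 151 (base 8)


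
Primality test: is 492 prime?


492 / 2 = 246 (exact division)
492 is NOT prime.

No, 492 is not prime


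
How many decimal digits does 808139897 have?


808139897 has 9 digits in base 10
floor(log10(808139897)) + 1 = floor(8.9075) + 1 = 9

9 digits (base 10)


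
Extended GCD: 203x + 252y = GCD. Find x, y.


Tabular extended Euclidean (each row: r = 203*s + 252*t):
r=203, s=1, t=0
r=252, s=0, t=1
q=0: r=203, s=1, t=0   [203*(1) + 252*(0) = 203]
q=1: r=49, s=-1, t=1   [203*(-1) + 252*(1) = 49]
q=4: r=7, s=5, t=-4   [203*(5) + 252*(-4) = 7]
q=7: r=0, s=-36, t=29   [203*(-36) + 252*(29) = 0]
GCD = 7; from the row with r=7: x=5, y=-4
Check: 203*(5) + 252*(-4) = 1015 - 1008 = 7

GCD = 7, x = 5, y = -4


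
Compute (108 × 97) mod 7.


108 × 97 = 10476
10476 mod 7 = 4


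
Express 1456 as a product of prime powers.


1456 / 2 = 728
728 / 2 = 364
364 / 2 = 182
182 / 2 = 91
91 / 7 = 13
13 / 13 = 1
1456 = 2^4 × 7 × 13


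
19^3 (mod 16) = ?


19^1 mod 16 = 3
19^2 mod 16 = 9
19^3 mod 16 = 11


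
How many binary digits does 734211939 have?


734211939 in base 2 = 101011110000110010111101100011
Number of digits = 30

30 digits (base 2)


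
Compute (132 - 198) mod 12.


132 - 198 = -66
-66 mod 12 = 6


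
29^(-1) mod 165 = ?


Use the extended Euclidean algorithm on (165, 29); each row r = 165*s + 29*t:
r=165, s=1, t=0
r=29, s=0, t=1
q=5: r=20, s=1, t=-5   [165*(1) + 29*(-5) = 20]
q=1: r=9, s=-1, t=6   [165*(-1) + 29*(6) = 9]
q=2: r=2, s=3, t=-17   [165*(3) + 29*(-17) = 2]
q=4: r=1, s=-13, t=74   [165*(-13) + 29*(74) = 1]
q=2: r=0, s=29, t=-165   [165*(29) + 29*(-165) = 0]
GCD = 1 with t = 74, so 29*(74) ≡ 1 (mod 165)
Inverse = 74 mod 165 = 74
Check: 29 * 74 = 2146 ≡ 1 (mod 165)

29^(-1) ≡ 74 (mod 165)


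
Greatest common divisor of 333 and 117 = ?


333 = 2 * 117 + 99
117 = 1 * 99 + 18
99 = 5 * 18 + 9
18 = 2 * 9 + 0
GCD = 9


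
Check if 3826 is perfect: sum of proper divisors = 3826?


Proper divisors of 3826: 1, 2, 1913
Sum = 1 + 2 + 1913 = 1916

No, 3826 is not perfect (1916 ≠ 3826)


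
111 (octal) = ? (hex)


111 (base 8) = 73 (decimal)
73 (decimal) = 49 (base 16)


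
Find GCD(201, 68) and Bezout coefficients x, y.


Tabular extended Euclidean (each row: r = 201*s + 68*t):
r=201, s=1, t=0
r=68, s=0, t=1
q=2: r=65, s=1, t=-2   [201*(1) + 68*(-2) = 65]
q=1: r=3, s=-1, t=3   [201*(-1) + 68*(3) = 3]
q=21: r=2, s=22, t=-65   [201*(22) + 68*(-65) = 2]
q=1: r=1, s=-23, t=68   [201*(-23) + 68*(68) = 1]
q=2: r=0, s=68, t=-201   [201*(68) + 68*(-201) = 0]
GCD = 1; from the row with r=1: x=-23, y=68
Check: 201*(-23) + 68*(68) = -4623 + 4624 = 1

GCD = 1, x = -23, y = 68


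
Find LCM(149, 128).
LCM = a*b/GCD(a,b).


GCD(149, 128) = 1
LCM = 149*128/1 = 19072/1 = 19072

LCM = 19072


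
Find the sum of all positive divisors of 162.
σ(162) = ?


Divisors of 162: 1, 2, 3, 6, 9, 18, 27, 54, 81, 162
Sum = 1 + 2 + 3 + 6 + 9 + 18 + 27 + 54 + 81 + 162 = 363

σ(162) = 363


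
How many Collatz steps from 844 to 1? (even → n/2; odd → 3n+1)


844 → 422 → 211 → 634 → 317 → 952 → 476 → 238 → 119 → 358 → 179 → 538 → 269 → 808 → 404 → 202 → 101 → 304 → 152 → 76 → 38 → 19 → 58 → 29 → 88 → 44 → 22 → 11 → 34 → 17 → 52 → 26 → 13 → 40 → 20 → 10 → 5 → 16 → 8 → 4 → 2 → 1
Total steps = 41

41 steps


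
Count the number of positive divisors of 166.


166 = 2^1 × 83^1
d(166) = (1+1) × (1+1) = 4

4 divisors


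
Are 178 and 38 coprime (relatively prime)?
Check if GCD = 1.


Euclidean algorithm:
178 = 4 * 38 + 26
38 = 1 * 26 + 12
26 = 2 * 12 + 2
12 = 6 * 2 + 0
GCD(178, 38) = 2

No, not coprime (GCD = 2)


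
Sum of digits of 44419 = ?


4 + 4 + 4 + 1 + 9 = 22


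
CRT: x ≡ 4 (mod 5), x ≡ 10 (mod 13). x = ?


M = 5*13 = 65
M1 = M/5 = 13, M2 = M/13 = 5
M1^(-1) mod 5 = 2, M2^(-1) mod 13 = 8
x = 4*13*2 + 10*5*8 = 504
504 mod 65 = 49
Check: 49 mod 5 = 4 ✓, 49 mod 13 = 10 ✓

x ≡ 49 (mod 65)


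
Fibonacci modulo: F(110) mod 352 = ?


F(k) mod 352 for k=1..110:
1, 1, 2, 3, 5, 8, 13, 21, 34, 55, 89, 144, 233, 25, 258, 283, 189, 120, 309, 77, 34, 111, 145, 256, 49, 305, 2, 307, 309, 264, 221, 133, 2, 135, 137, 272, 57, 329, 34, 11, 45, 56, 101, 157, 258, 63, 321, 32, 1, 33, 34, 67, 101, 168, 269, 85, 2, 87, 89, 176, 265, 89, 2, 91, 93, 184, 277, 109, 34, 143, 177, 320, 145, 113, 258, 19, 277, 296, 221, 165, 34, 199, 233, 80, 313, 41, 2, 43, 45, 88, 133, 221, 2, 223, 225, 96, 321, 65, 34, 99, 133, 232, 13, 245, 258, 151, 57, 208, 265, 121
F(110) mod 352 = 121


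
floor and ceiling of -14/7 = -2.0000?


-14/7 = -2.0000
floor = -2
ceil = -2

floor = -2, ceil = -2


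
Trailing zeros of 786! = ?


floor(786/5) = 157
floor(786/25) = 31
floor(786/125) = 6
floor(786/625) = 1
Total = 195

195 trailing zeros


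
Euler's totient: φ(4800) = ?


4800 = 2^6 × 3 × 5^2
Prime factors: 2, 3, 5
φ(4800) = 4800 × (1-1/2) × (1-1/3) × (1-1/5)
= 4800 × 1/2 × 2/3 × 4/5 = 1280

φ(4800) = 1280


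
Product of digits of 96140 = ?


9 × 6 × 1 × 4 × 0 = 0


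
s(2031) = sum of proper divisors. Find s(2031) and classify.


Proper divisors: 1, 3, 677
Sum = 1 + 3 + 677 = 681
681 < 2031 → deficient

s(2031) = 681 (deficient)


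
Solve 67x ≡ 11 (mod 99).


GCD(67, 99) = 1, unique solution
a^(-1) mod 99 = 34
x = 34 * 11 mod 99 = 77

x ≡ 77 (mod 99)
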